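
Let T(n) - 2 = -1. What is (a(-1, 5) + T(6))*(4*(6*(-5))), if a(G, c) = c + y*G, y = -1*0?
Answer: -720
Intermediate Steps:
y = 0
T(n) = 1 (T(n) = 2 - 1 = 1)
a(G, c) = c (a(G, c) = c + 0*G = c + 0 = c)
(a(-1, 5) + T(6))*(4*(6*(-5))) = (5 + 1)*(4*(6*(-5))) = 6*(4*(-30)) = 6*(-120) = -720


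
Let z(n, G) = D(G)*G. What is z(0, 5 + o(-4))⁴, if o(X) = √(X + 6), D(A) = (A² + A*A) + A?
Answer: 52446118913 + 36998830992*√2 ≈ 1.0477e+11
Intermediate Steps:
D(A) = A + 2*A² (D(A) = (A² + A²) + A = 2*A² + A = A + 2*A²)
o(X) = √(6 + X)
z(n, G) = G²*(1 + 2*G) (z(n, G) = (G*(1 + 2*G))*G = G²*(1 + 2*G))
z(0, 5 + o(-4))⁴ = ((5 + √(6 - 4))²*(1 + 2*(5 + √(6 - 4))))⁴ = ((5 + √2)²*(1 + 2*(5 + √2)))⁴ = ((5 + √2)²*(1 + (10 + 2*√2)))⁴ = ((5 + √2)²*(11 + 2*√2))⁴ = (5 + √2)⁸*(11 + 2*√2)⁴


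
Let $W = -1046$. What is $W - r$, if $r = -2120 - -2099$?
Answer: $-1025$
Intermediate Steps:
$r = -21$ ($r = -2120 + 2099 = -21$)
$W - r = -1046 - -21 = -1046 + 21 = -1025$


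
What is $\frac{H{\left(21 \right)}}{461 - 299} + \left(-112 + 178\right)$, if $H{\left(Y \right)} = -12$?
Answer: $\frac{1780}{27} \approx 65.926$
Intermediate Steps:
$\frac{H{\left(21 \right)}}{461 - 299} + \left(-112 + 178\right) = - \frac{12}{461 - 299} + \left(-112 + 178\right) = - \frac{12}{162} + 66 = \left(-12\right) \frac{1}{162} + 66 = - \frac{2}{27} + 66 = \frac{1780}{27}$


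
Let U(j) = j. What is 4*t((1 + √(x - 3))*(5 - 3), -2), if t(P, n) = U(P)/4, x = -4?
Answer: 2 + 2*I*√7 ≈ 2.0 + 5.2915*I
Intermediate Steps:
t(P, n) = P/4
4*t((1 + √(x - 3))*(5 - 3), -2) = 4*(((1 + √(-4 - 3))*(5 - 3))/4) = 4*(((1 + √(-7))*2)/4) = 4*(((1 + I*√7)*2)/4) = 4*((2 + 2*I*√7)/4) = 4*(½ + I*√7/2) = 2 + 2*I*√7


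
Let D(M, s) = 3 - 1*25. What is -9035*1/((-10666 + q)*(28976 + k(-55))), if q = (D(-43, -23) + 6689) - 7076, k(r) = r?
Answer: 1807/64060015 ≈ 2.8208e-5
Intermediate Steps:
D(M, s) = -22 (D(M, s) = 3 - 25 = -22)
q = -409 (q = (-22 + 6689) - 7076 = 6667 - 7076 = -409)
-9035*1/((-10666 + q)*(28976 + k(-55))) = -9035*1/((-10666 - 409)*(28976 - 55)) = -9035/((-11075*28921)) = -9035/(-320300075) = -9035*(-1/320300075) = 1807/64060015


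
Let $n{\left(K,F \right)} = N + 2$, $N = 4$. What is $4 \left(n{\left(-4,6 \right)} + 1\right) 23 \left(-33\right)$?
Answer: $-21252$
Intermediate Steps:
$n{\left(K,F \right)} = 6$ ($n{\left(K,F \right)} = 4 + 2 = 6$)
$4 \left(n{\left(-4,6 \right)} + 1\right) 23 \left(-33\right) = 4 \left(6 + 1\right) 23 \left(-33\right) = 4 \cdot 7 \cdot 23 \left(-33\right) = 28 \cdot 23 \left(-33\right) = 644 \left(-33\right) = -21252$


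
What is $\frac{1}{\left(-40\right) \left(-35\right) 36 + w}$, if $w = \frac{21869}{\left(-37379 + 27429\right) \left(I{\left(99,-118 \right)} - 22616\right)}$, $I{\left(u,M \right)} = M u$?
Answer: $\frac{341265100}{17199761061869} \approx 1.9841 \cdot 10^{-5}$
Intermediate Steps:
$w = \frac{21869}{341265100}$ ($w = \frac{21869}{\left(-37379 + 27429\right) \left(\left(-118\right) 99 - 22616\right)} = \frac{21869}{\left(-9950\right) \left(-11682 - 22616\right)} = \frac{21869}{\left(-9950\right) \left(-34298\right)} = \frac{21869}{341265100} \approx 6.4082 \cdot 10^{-5}$)
$\frac{1}{\left(-40\right) \left(-35\right) 36 + w} = \frac{1}{\left(-40\right) \left(-35\right) 36 + \frac{21869}{341265100}} = \frac{1}{1400 \cdot 36 + \frac{21869}{341265100}} = \frac{1}{50400 + \frac{21869}{341265100}} = \frac{1}{\frac{17199761061869}{341265100}} = \frac{341265100}{17199761061869}$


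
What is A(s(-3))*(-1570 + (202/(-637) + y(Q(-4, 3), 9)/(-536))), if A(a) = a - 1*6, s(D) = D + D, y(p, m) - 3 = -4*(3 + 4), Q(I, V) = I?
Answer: 1608421761/85358 ≈ 18843.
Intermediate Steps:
y(p, m) = -25 (y(p, m) = 3 - 4*(3 + 4) = 3 - 4*7 = 3 - 28 = -25)
s(D) = 2*D
A(a) = -6 + a (A(a) = a - 6 = -6 + a)
A(s(-3))*(-1570 + (202/(-637) + y(Q(-4, 3), 9)/(-536))) = (-6 + 2*(-3))*(-1570 + (202/(-637) - 25/(-536))) = (-6 - 6)*(-1570 + (202*(-1/637) - 25*(-1/536))) = -12*(-1570 + (-202/637 + 25/536)) = -12*(-1570 - 92347/341432) = -12*(-536140587/341432) = 1608421761/85358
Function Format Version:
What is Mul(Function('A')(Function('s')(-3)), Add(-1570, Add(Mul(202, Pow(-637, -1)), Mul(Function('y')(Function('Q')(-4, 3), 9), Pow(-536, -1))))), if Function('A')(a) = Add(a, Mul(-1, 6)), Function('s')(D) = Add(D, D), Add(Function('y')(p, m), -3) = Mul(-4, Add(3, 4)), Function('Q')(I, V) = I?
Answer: Rational(1608421761, 85358) ≈ 18843.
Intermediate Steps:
Function('y')(p, m) = -25 (Function('y')(p, m) = Add(3, Mul(-4, Add(3, 4))) = Add(3, Mul(-4, 7)) = Add(3, -28) = -25)
Function('s')(D) = Mul(2, D)
Function('A')(a) = Add(-6, a) (Function('A')(a) = Add(a, -6) = Add(-6, a))
Mul(Function('A')(Function('s')(-3)), Add(-1570, Add(Mul(202, Pow(-637, -1)), Mul(Function('y')(Function('Q')(-4, 3), 9), Pow(-536, -1))))) = Mul(Add(-6, Mul(2, -3)), Add(-1570, Add(Mul(202, Pow(-637, -1)), Mul(-25, Pow(-536, -1))))) = Mul(Add(-6, -6), Add(-1570, Add(Mul(202, Rational(-1, 637)), Mul(-25, Rational(-1, 536))))) = Mul(-12, Add(-1570, Add(Rational(-202, 637), Rational(25, 536)))) = Mul(-12, Add(-1570, Rational(-92347, 341432))) = Mul(-12, Rational(-536140587, 341432)) = Rational(1608421761, 85358)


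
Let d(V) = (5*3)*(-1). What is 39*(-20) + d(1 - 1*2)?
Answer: -795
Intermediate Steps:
d(V) = -15 (d(V) = 15*(-1) = -15)
39*(-20) + d(1 - 1*2) = 39*(-20) - 15 = -780 - 15 = -795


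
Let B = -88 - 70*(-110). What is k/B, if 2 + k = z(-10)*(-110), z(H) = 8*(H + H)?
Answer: 8799/3806 ≈ 2.3119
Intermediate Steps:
z(H) = 16*H (z(H) = 8*(2*H) = 16*H)
B = 7612 (B = -88 + 7700 = 7612)
k = 17598 (k = -2 + (16*(-10))*(-110) = -2 - 160*(-110) = -2 + 17600 = 17598)
k/B = 17598/7612 = 17598*(1/7612) = 8799/3806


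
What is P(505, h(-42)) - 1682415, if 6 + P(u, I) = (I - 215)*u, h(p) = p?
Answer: -1812206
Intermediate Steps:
P(u, I) = -6 + u*(-215 + I) (P(u, I) = -6 + (I - 215)*u = -6 + (-215 + I)*u = -6 + u*(-215 + I))
P(505, h(-42)) - 1682415 = (-6 - 215*505 - 42*505) - 1682415 = (-6 - 108575 - 21210) - 1682415 = -129791 - 1682415 = -1812206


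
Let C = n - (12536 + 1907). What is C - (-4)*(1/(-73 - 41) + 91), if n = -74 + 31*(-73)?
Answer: -935714/57 ≈ -16416.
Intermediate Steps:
n = -2337 (n = -74 - 2263 = -2337)
C = -16780 (C = -2337 - (12536 + 1907) = -2337 - 1*14443 = -2337 - 14443 = -16780)
C - (-4)*(1/(-73 - 41) + 91) = -16780 - (-4)*(1/(-73 - 41) + 91) = -16780 - (-4)*(1/(-114) + 91) = -16780 - (-4)*(-1/114 + 91) = -16780 - (-4)*10373/114 = -16780 - 1*(-20746/57) = -16780 + 20746/57 = -935714/57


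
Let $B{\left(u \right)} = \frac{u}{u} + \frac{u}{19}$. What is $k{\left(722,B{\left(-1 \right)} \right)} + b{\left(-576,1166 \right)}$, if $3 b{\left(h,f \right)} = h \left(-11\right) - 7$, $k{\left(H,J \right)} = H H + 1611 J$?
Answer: $\frac{29920433}{57} \approx 5.2492 \cdot 10^{5}$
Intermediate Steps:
$B{\left(u \right)} = 1 + \frac{u}{19}$ ($B{\left(u \right)} = 1 + u \frac{1}{19} = 1 + \frac{u}{19}$)
$k{\left(H,J \right)} = H^{2} + 1611 J$
$b{\left(h,f \right)} = - \frac{7}{3} - \frac{11 h}{3}$ ($b{\left(h,f \right)} = \frac{h \left(-11\right) - 7}{3} = \frac{- 11 h - 7}{3} = \frac{-7 - 11 h}{3} = - \frac{7}{3} - \frac{11 h}{3}$)
$k{\left(722,B{\left(-1 \right)} \right)} + b{\left(-576,1166 \right)} = \left(722^{2} + 1611 \left(1 + \frac{1}{19} \left(-1\right)\right)\right) - - \frac{6329}{3} = \left(521284 + 1611 \left(1 - \frac{1}{19}\right)\right) + \left(- \frac{7}{3} + 2112\right) = \left(521284 + 1611 \cdot \frac{18}{19}\right) + \frac{6329}{3} = \left(521284 + \frac{28998}{19}\right) + \frac{6329}{3} = \frac{9933394}{19} + \frac{6329}{3} = \frac{29920433}{57}$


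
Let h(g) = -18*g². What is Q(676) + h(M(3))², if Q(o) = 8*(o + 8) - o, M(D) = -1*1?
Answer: 5120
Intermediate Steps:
M(D) = -1
Q(o) = 64 + 7*o (Q(o) = 8*(8 + o) - o = (64 + 8*o) - o = 64 + 7*o)
Q(676) + h(M(3))² = (64 + 7*676) + (-18*(-1)²)² = (64 + 4732) + (-18*1)² = 4796 + (-18)² = 4796 + 324 = 5120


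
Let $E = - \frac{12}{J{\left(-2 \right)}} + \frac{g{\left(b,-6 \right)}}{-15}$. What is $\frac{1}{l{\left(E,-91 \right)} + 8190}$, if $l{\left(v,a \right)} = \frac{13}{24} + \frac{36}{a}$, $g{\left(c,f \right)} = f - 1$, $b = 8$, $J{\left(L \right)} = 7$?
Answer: $\frac{2184}{17887279} \approx 0.0001221$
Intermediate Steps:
$g{\left(c,f \right)} = -1 + f$ ($g{\left(c,f \right)} = f - 1 = -1 + f$)
$E = - \frac{131}{105}$ ($E = - \frac{12}{7} + \frac{-1 - 6}{-15} = \left(-12\right) \frac{1}{7} - - \frac{7}{15} = - \frac{12}{7} + \frac{7}{15} = - \frac{131}{105} \approx -1.2476$)
$l{\left(v,a \right)} = \frac{13}{24} + \frac{36}{a}$ ($l{\left(v,a \right)} = 13 \cdot \frac{1}{24} + \frac{36}{a} = \frac{13}{24} + \frac{36}{a}$)
$\frac{1}{l{\left(E,-91 \right)} + 8190} = \frac{1}{\left(\frac{13}{24} + \frac{36}{-91}\right) + 8190} = \frac{1}{\left(\frac{13}{24} + 36 \left(- \frac{1}{91}\right)\right) + 8190} = \frac{1}{\left(\frac{13}{24} - \frac{36}{91}\right) + 8190} = \frac{1}{\frac{319}{2184} + 8190} = \frac{1}{\frac{17887279}{2184}} = \frac{2184}{17887279}$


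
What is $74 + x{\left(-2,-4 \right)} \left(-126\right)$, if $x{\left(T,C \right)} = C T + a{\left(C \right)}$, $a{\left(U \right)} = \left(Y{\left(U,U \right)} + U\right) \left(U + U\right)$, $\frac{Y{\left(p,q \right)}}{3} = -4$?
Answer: $-17062$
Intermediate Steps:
$Y{\left(p,q \right)} = -12$ ($Y{\left(p,q \right)} = 3 \left(-4\right) = -12$)
$a{\left(U \right)} = 2 U \left(-12 + U\right)$ ($a{\left(U \right)} = \left(-12 + U\right) \left(U + U\right) = \left(-12 + U\right) 2 U = 2 U \left(-12 + U\right)$)
$x{\left(T,C \right)} = C T + 2 C \left(-12 + C\right)$
$74 + x{\left(-2,-4 \right)} \left(-126\right) = 74 + - 4 \left(-24 - 2 + 2 \left(-4\right)\right) \left(-126\right) = 74 + - 4 \left(-24 - 2 - 8\right) \left(-126\right) = 74 + \left(-4\right) \left(-34\right) \left(-126\right) = 74 + 136 \left(-126\right) = 74 - 17136 = -17062$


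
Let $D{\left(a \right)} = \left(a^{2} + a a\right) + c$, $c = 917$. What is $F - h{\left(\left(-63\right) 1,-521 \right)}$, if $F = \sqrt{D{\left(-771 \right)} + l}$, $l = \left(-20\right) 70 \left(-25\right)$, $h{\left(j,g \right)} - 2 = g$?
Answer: $519 + \sqrt{1224799} \approx 1625.7$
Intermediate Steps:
$h{\left(j,g \right)} = 2 + g$
$D{\left(a \right)} = 917 + 2 a^{2}$ ($D{\left(a \right)} = \left(a^{2} + a a\right) + 917 = \left(a^{2} + a^{2}\right) + 917 = 2 a^{2} + 917 = 917 + 2 a^{2}$)
$l = 35000$ ($l = \left(-1400\right) \left(-25\right) = 35000$)
$F = \sqrt{1224799}$ ($F = \sqrt{\left(917 + 2 \left(-771\right)^{2}\right) + 35000} = \sqrt{\left(917 + 2 \cdot 594441\right) + 35000} = \sqrt{\left(917 + 1188882\right) + 35000} = \sqrt{1189799 + 35000} = \sqrt{1224799} \approx 1106.7$)
$F - h{\left(\left(-63\right) 1,-521 \right)} = \sqrt{1224799} - \left(2 - 521\right) = \sqrt{1224799} - -519 = \sqrt{1224799} + 519 = 519 + \sqrt{1224799}$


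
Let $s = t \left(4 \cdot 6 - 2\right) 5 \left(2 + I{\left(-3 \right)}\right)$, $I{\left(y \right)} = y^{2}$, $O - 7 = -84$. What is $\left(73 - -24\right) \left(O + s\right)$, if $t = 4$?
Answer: $462011$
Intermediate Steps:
$O = -77$ ($O = 7 - 84 = -77$)
$s = 4840$ ($s = 4 \left(4 \cdot 6 - 2\right) 5 \left(2 + \left(-3\right)^{2}\right) = 4 \left(24 - 2\right) 5 \left(2 + 9\right) = 4 \cdot 22 \cdot 5 \cdot 11 = 88 \cdot 55 = 4840$)
$\left(73 - -24\right) \left(O + s\right) = \left(73 - -24\right) \left(-77 + 4840\right) = \left(73 + 24\right) 4763 = 97 \cdot 4763 = 462011$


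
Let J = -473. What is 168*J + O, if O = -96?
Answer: -79560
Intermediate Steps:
168*J + O = 168*(-473) - 96 = -79464 - 96 = -79560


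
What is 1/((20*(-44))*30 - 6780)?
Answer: -1/33180 ≈ -3.0139e-5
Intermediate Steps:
1/((20*(-44))*30 - 6780) = 1/(-880*30 - 6780) = 1/(-26400 - 6780) = 1/(-33180) = -1/33180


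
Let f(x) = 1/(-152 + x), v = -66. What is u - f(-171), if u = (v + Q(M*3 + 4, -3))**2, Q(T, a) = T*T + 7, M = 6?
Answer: 58341876/323 ≈ 1.8063e+5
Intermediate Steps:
Q(T, a) = 7 + T**2 (Q(T, a) = T**2 + 7 = 7 + T**2)
u = 180625 (u = (-66 + (7 + (6*3 + 4)**2))**2 = (-66 + (7 + (18 + 4)**2))**2 = (-66 + (7 + 22**2))**2 = (-66 + (7 + 484))**2 = (-66 + 491)**2 = 425**2 = 180625)
u - f(-171) = 180625 - 1/(-152 - 171) = 180625 - 1/(-323) = 180625 - 1*(-1/323) = 180625 + 1/323 = 58341876/323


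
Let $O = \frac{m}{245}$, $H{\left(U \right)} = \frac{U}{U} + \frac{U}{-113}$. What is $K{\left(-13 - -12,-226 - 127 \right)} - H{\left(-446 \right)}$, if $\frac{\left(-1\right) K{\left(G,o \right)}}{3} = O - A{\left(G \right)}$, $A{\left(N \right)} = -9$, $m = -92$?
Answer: $- \frac{853262}{27685} \approx -30.82$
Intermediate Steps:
$H{\left(U \right)} = 1 - \frac{U}{113}$ ($H{\left(U \right)} = 1 + U \left(- \frac{1}{113}\right) = 1 - \frac{U}{113}$)
$O = - \frac{92}{245} \approx -0.37551$
$K{\left(G,o \right)} = - \frac{6339}{245}$ ($K{\left(G,o \right)} = - 3 \left(- \frac{92}{245} - -9\right) = - 3 \left(- \frac{92}{245} + 9\right) = \left(-3\right) \frac{2113}{245} = - \frac{6339}{245}$)
$K{\left(-13 - -12,-226 - 127 \right)} - H{\left(-446 \right)} = - \frac{6339}{245} - \left(1 - - \frac{446}{113}\right) = - \frac{6339}{245} - \left(1 + \frac{446}{113}\right) = - \frac{6339}{245} - \frac{559}{113} = - \frac{853262}{27685}$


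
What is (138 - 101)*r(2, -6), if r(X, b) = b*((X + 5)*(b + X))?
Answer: 6216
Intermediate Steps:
r(X, b) = b*(5 + X)*(X + b) (r(X, b) = b*((5 + X)*(X + b)) = b*(5 + X)*(X + b))
(138 - 101)*r(2, -6) = (138 - 101)*(-6*(2**2 + 5*2 + 5*(-6) + 2*(-6))) = 37*(-6*(4 + 10 - 30 - 12)) = 37*(-6*(-28)) = 37*168 = 6216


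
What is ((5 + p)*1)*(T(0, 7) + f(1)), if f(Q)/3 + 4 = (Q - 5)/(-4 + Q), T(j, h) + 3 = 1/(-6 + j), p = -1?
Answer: -134/3 ≈ -44.667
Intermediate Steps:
T(j, h) = -3 + 1/(-6 + j)
f(Q) = -12 + 3*(-5 + Q)/(-4 + Q) (f(Q) = -12 + 3*((Q - 5)/(-4 + Q)) = -12 + 3*((-5 + Q)/(-4 + Q)) = -12 + 3*(-5 + Q)/(-4 + Q))
((5 + p)*1)*(T(0, 7) + f(1)) = ((5 - 1)*1)*((19 - 3*0)/(-6 + 0) + 3*(11 - 3*1)/(-4 + 1)) = (4*1)*((19 + 0)/(-6) + 3*(11 - 3)/(-3)) = 4*(-1/6*19 + 3*(-1/3)*8) = 4*(-19/6 - 8) = 4*(-67/6) = -134/3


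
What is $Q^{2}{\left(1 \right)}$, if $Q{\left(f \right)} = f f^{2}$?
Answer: $1$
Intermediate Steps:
$Q{\left(f \right)} = f^{3}$
$Q^{2}{\left(1 \right)} = \left(1^{3}\right)^{2} = 1^{2} = 1$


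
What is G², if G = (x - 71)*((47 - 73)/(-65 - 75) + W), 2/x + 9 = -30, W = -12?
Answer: 5251508474689/7452900 ≈ 7.0463e+5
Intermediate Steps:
x = -2/39 (x = 2/(-9 - 30) = 2/(-39) = 2*(-1/39) = -2/39 ≈ -0.051282)
G = 2291617/2730 (G = (-2/39 - 71)*((47 - 73)/(-65 - 75) - 12) = -2771*(-26/(-140) - 12)/39 = -2771*(-26*(-1/140) - 12)/39 = -2771*(13/70 - 12)/39 = -2771/39*(-827/70) = 2291617/2730 ≈ 839.42)
G² = (2291617/2730)² = 5251508474689/7452900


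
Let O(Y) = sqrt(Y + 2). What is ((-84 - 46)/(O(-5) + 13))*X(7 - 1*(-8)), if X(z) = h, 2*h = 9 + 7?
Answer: -3380/43 + 260*I*sqrt(3)/43 ≈ -78.605 + 10.473*I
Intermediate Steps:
h = 8 (h = (9 + 7)/2 = (1/2)*16 = 8)
O(Y) = sqrt(2 + Y)
X(z) = 8
((-84 - 46)/(O(-5) + 13))*X(7 - 1*(-8)) = ((-84 - 46)/(sqrt(2 - 5) + 13))*8 = -130/(sqrt(-3) + 13)*8 = -130/(I*sqrt(3) + 13)*8 = -130/(13 + I*sqrt(3))*8 = -1040/(13 + I*sqrt(3))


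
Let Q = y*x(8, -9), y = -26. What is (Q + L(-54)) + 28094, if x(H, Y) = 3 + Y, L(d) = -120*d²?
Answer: -321670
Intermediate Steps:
Q = 156 (Q = -26*(3 - 9) = -26*(-6) = 156)
(Q + L(-54)) + 28094 = (156 - 120*(-54)²) + 28094 = (156 - 120*2916) + 28094 = (156 - 349920) + 28094 = -349764 + 28094 = -321670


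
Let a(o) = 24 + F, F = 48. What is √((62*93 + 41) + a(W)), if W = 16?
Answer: √5879 ≈ 76.675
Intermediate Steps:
a(o) = 72 (a(o) = 24 + 48 = 72)
√((62*93 + 41) + a(W)) = √((62*93 + 41) + 72) = √((5766 + 41) + 72) = √(5807 + 72) = √5879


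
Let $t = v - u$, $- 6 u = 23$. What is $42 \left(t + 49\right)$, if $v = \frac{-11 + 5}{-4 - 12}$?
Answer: $\frac{8939}{4} \approx 2234.8$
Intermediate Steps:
$u = - \frac{23}{6}$ ($u = \left(- \frac{1}{6}\right) 23 = - \frac{23}{6} \approx -3.8333$)
$v = \frac{3}{8}$ ($v = - \frac{6}{-16} = \left(-6\right) \left(- \frac{1}{16}\right) = \frac{3}{8} \approx 0.375$)
$t = \frac{101}{24}$ ($t = \frac{3}{8} - - \frac{23}{6} = \frac{3}{8} + \frac{23}{6} = \frac{101}{24} \approx 4.2083$)
$42 \left(t + 49\right) = 42 \left(\frac{101}{24} + 49\right) = 42 \cdot \frac{1277}{24} = \frac{8939}{4}$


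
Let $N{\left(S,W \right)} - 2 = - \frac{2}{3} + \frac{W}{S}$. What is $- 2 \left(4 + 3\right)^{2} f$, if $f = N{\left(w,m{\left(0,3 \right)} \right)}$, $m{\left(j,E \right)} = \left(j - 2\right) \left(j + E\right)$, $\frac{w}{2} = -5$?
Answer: $- \frac{2842}{15} \approx -189.47$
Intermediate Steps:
$w = -10$ ($w = 2 \left(-5\right) = -10$)
$m{\left(j,E \right)} = \left(-2 + j\right) \left(E + j\right)$
$N{\left(S,W \right)} = \frac{4}{3} + \frac{W}{S}$ ($N{\left(S,W \right)} = 2 + \left(- \frac{2}{3} + \frac{W}{S}\right) = 2 + \left(\left(-2\right) \frac{1}{3} + \frac{W}{S}\right) = 2 - \left(\frac{2}{3} - \frac{W}{S}\right) = \frac{4}{3} + \frac{W}{S}$)
$f = \frac{29}{15}$ ($f = \frac{4}{3} + \frac{0^{2} - 6 - 0 + 3 \cdot 0}{-10} = \frac{4}{3} + \left(0 - 6 + 0 + 0\right) \left(- \frac{1}{10}\right) = \frac{4}{3} - - \frac{3}{5} = \frac{4}{3} + \frac{3}{5} = \frac{29}{15} \approx 1.9333$)
$- 2 \left(4 + 3\right)^{2} f = - 2 \left(4 + 3\right)^{2} \cdot \frac{29}{15} = - 2 \cdot 7^{2} \cdot \frac{29}{15} = \left(-2\right) 49 \cdot \frac{29}{15} = \left(-98\right) \frac{29}{15} = - \frac{2842}{15}$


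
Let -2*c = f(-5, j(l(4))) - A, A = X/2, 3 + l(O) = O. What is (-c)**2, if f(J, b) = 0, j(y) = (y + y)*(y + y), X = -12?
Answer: 9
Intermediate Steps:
l(O) = -3 + O
j(y) = 4*y**2 (j(y) = (2*y)*(2*y) = 4*y**2)
A = -6 (A = -12/2 = -12*1/2 = -6)
c = -3 (c = -(0 - 1*(-6))/2 = -(0 + 6)/2 = -1/2*6 = -3)
(-c)**2 = (-1*(-3))**2 = 3**2 = 9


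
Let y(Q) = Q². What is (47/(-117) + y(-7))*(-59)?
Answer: -335474/117 ≈ -2867.3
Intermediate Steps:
(47/(-117) + y(-7))*(-59) = (47/(-117) + (-7)²)*(-59) = (47*(-1/117) + 49)*(-59) = (-47/117 + 49)*(-59) = (5686/117)*(-59) = -335474/117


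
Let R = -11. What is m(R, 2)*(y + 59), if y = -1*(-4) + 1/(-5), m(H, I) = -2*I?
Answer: -1256/5 ≈ -251.20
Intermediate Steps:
y = 19/5 (y = 4 + 1*(-⅕) = 4 - ⅕ = 19/5 ≈ 3.8000)
m(R, 2)*(y + 59) = (-2*2)*(19/5 + 59) = -4*314/5 = -1256/5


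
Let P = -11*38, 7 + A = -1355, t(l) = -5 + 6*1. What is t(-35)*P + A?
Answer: -1780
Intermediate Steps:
t(l) = 1 (t(l) = -5 + 6 = 1)
A = -1362 (A = -7 - 1355 = -1362)
P = -418
t(-35)*P + A = 1*(-418) - 1362 = -418 - 1362 = -1780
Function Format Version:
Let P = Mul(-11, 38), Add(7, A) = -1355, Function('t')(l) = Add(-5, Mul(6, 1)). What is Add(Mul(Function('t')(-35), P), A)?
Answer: -1780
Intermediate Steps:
Function('t')(l) = 1 (Function('t')(l) = Add(-5, 6) = 1)
A = -1362 (A = Add(-7, -1355) = -1362)
P = -418
Add(Mul(Function('t')(-35), P), A) = Add(Mul(1, -418), -1362) = Add(-418, -1362) = -1780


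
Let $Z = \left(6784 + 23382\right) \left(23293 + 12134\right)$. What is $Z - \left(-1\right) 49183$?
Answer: $1068740065$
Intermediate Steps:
$Z = 1068690882$ ($Z = 30166 \cdot 35427 = 1068690882$)
$Z - \left(-1\right) 49183 = 1068690882 - \left(-1\right) 49183 = 1068690882 - -49183 = 1068690882 + 49183 = 1068740065$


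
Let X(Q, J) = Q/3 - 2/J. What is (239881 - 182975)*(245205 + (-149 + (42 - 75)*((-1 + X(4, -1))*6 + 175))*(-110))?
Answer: 53927824490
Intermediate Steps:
X(Q, J) = -2/J + Q/3 (X(Q, J) = Q*(⅓) - 2/J = Q/3 - 2/J = -2/J + Q/3)
(239881 - 182975)*(245205 + (-149 + (42 - 75)*((-1 + X(4, -1))*6 + 175))*(-110)) = (239881 - 182975)*(245205 + (-149 + (42 - 75)*((-1 + (-2/(-1) + (⅓)*4))*6 + 175))*(-110)) = 56906*(245205 + (-149 - 33*((-1 + (-2*(-1) + 4/3))*6 + 175))*(-110)) = 56906*(245205 + (-149 - 33*((-1 + (2 + 4/3))*6 + 175))*(-110)) = 56906*(245205 + (-149 - 33*((-1 + 10/3)*6 + 175))*(-110)) = 56906*(245205 + (-149 - 33*((7/3)*6 + 175))*(-110)) = 56906*(245205 + (-149 - 33*(14 + 175))*(-110)) = 56906*(245205 + (-149 - 33*189)*(-110)) = 56906*(245205 + (-149 - 6237)*(-110)) = 56906*(245205 - 6386*(-110)) = 56906*(245205 + 702460) = 56906*947665 = 53927824490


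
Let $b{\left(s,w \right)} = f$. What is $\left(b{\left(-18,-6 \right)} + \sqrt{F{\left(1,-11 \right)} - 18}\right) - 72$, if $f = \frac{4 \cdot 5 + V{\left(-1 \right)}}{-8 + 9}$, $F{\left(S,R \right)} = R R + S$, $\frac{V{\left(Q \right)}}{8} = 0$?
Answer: $-52 + 2 \sqrt{26} \approx -41.802$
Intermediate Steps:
$V{\left(Q \right)} = 0$ ($V{\left(Q \right)} = 8 \cdot 0 = 0$)
$F{\left(S,R \right)} = S + R^{2}$ ($F{\left(S,R \right)} = R^{2} + S = S + R^{2}$)
$f = 20$ ($f = \frac{4 \cdot 5 + 0}{-8 + 9} = \frac{20 + 0}{1} = 20 \cdot 1 = 20$)
$b{\left(s,w \right)} = 20$
$\left(b{\left(-18,-6 \right)} + \sqrt{F{\left(1,-11 \right)} - 18}\right) - 72 = \left(20 + \sqrt{\left(1 + \left(-11\right)^{2}\right) - 18}\right) - 72 = \left(20 + \sqrt{\left(1 + 121\right) - 18}\right) - 72 = \left(20 + \sqrt{122 - 18}\right) - 72 = \left(20 + \sqrt{104}\right) - 72 = \left(20 + 2 \sqrt{26}\right) - 72 = -52 + 2 \sqrt{26}$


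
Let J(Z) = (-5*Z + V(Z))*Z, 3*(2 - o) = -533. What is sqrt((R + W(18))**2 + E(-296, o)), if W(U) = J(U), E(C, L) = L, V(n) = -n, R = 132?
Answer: sqrt(29551713)/3 ≈ 1812.0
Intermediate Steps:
o = 539/3 (o = 2 - 1/3*(-533) = 2 + 533/3 = 539/3 ≈ 179.67)
J(Z) = -6*Z**2 (J(Z) = (-5*Z - Z)*Z = (-6*Z)*Z = -6*Z**2)
W(U) = -6*U**2
sqrt((R + W(18))**2 + E(-296, o)) = sqrt((132 - 6*18**2)**2 + 539/3) = sqrt((132 - 6*324)**2 + 539/3) = sqrt((132 - 1944)**2 + 539/3) = sqrt((-1812)**2 + 539/3) = sqrt(3283344 + 539/3) = sqrt(9850571/3) = sqrt(29551713)/3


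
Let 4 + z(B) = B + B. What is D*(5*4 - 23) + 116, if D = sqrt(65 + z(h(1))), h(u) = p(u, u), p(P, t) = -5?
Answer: 116 - 3*sqrt(51) ≈ 94.576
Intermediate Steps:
h(u) = -5
z(B) = -4 + 2*B (z(B) = -4 + (B + B) = -4 + 2*B)
D = sqrt(51) (D = sqrt(65 + (-4 + 2*(-5))) = sqrt(65 + (-4 - 10)) = sqrt(65 - 14) = sqrt(51) ≈ 7.1414)
D*(5*4 - 23) + 116 = sqrt(51)*(5*4 - 23) + 116 = sqrt(51)*(20 - 23) + 116 = sqrt(51)*(-3) + 116 = -3*sqrt(51) + 116 = 116 - 3*sqrt(51)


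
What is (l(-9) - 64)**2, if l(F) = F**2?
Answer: 289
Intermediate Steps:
(l(-9) - 64)**2 = ((-9)**2 - 64)**2 = (81 - 64)**2 = 17**2 = 289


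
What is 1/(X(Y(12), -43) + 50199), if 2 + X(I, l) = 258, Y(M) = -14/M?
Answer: 1/50455 ≈ 1.9820e-5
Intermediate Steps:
X(I, l) = 256 (X(I, l) = -2 + 258 = 256)
1/(X(Y(12), -43) + 50199) = 1/(256 + 50199) = 1/50455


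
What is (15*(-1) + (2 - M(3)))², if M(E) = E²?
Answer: 484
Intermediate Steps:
(15*(-1) + (2 - M(3)))² = (15*(-1) + (2 - 1*3²))² = (-15 + (2 - 1*9))² = (-15 + (2 - 9))² = (-15 - 7)² = (-22)² = 484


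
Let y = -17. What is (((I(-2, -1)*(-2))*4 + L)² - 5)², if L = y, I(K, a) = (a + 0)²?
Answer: 384400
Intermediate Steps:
I(K, a) = a²
L = -17
(((I(-2, -1)*(-2))*4 + L)² - 5)² = ((((-1)²*(-2))*4 - 17)² - 5)² = (((1*(-2))*4 - 17)² - 5)² = ((-2*4 - 17)² - 5)² = ((-8 - 17)² - 5)² = ((-25)² - 5)² = (625 - 5)² = 620² = 384400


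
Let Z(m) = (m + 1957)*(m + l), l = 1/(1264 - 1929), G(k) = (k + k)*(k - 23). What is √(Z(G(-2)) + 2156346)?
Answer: √1044554424445/665 ≈ 1536.9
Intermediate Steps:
G(k) = 2*k*(-23 + k) (G(k) = (2*k)*(-23 + k) = 2*k*(-23 + k))
l = -1/665 (l = 1/(-665) = -1/665 ≈ -0.0015038)
Z(m) = (1957 + m)*(-1/665 + m) (Z(m) = (m + 1957)*(m - 1/665) = (1957 + m)*(-1/665 + m))
√(Z(G(-2)) + 2156346) = √((-103/35 + (2*(-2)*(-23 - 2))² + 1301404*(2*(-2)*(-23 - 2))/665) + 2156346) = √((-103/35 + (2*(-2)*(-25))² + 1301404*(2*(-2)*(-25))/665) + 2156346) = √((-103/35 + 100² + (1301404/665)*100) + 2156346) = √((-103/35 + 10000 + 26028080/133) + 2156346) = √(136788443/665 + 2156346) = √(1570758533/665) = √1044554424445/665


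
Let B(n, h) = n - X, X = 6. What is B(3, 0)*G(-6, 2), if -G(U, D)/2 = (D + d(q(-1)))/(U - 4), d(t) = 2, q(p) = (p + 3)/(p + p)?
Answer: -12/5 ≈ -2.4000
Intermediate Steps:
q(p) = (3 + p)/(2*p) (q(p) = (3 + p)/((2*p)) = (3 + p)*(1/(2*p)) = (3 + p)/(2*p))
G(U, D) = -2*(2 + D)/(-4 + U) (G(U, D) = -2*(D + 2)/(U - 4) = -2*(2 + D)/(-4 + U))
B(n, h) = -6 + n (B(n, h) = n - 1*6 = n - 6 = -6 + n)
B(3, 0)*G(-6, 2) = (-6 + 3)*(2*(-2 - 1*2)/(-4 - 6)) = -6*(-2 - 2)/(-10) = -6*(-1)*(-4)/10 = -3*⅘ = -12/5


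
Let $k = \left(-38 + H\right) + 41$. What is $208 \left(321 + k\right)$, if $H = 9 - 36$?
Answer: $61776$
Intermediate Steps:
$H = -27$ ($H = 9 - 36 = -27$)
$k = -24$ ($k = \left(-38 - 27\right) + 41 = -65 + 41 = -24$)
$208 \left(321 + k\right) = 208 \left(321 - 24\right) = 208 \cdot 297 = 61776$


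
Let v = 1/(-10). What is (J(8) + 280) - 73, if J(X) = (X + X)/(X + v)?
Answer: 16513/79 ≈ 209.03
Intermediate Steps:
v = -⅒ ≈ -0.10000
J(X) = 2*X/(-⅒ + X) (J(X) = (X + X)/(X - ⅒) = (2*X)/(-⅒ + X) = 2*X/(-⅒ + X))
(J(8) + 280) - 73 = (20*8/(-1 + 10*8) + 280) - 73 = (20*8/(-1 + 80) + 280) - 73 = (20*8/79 + 280) - 73 = (20*8*(1/79) + 280) - 73 = (160/79 + 280) - 73 = 22280/79 - 73 = 16513/79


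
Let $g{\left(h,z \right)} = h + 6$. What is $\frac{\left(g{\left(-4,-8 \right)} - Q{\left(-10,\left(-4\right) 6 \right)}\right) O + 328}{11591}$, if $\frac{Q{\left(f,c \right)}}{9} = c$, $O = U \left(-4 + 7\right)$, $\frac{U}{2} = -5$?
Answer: $- \frac{6212}{11591} \approx -0.53593$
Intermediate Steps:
$U = -10$ ($U = 2 \left(-5\right) = -10$)
$O = -30$ ($O = - 10 \left(-4 + 7\right) = \left(-10\right) 3 = -30$)
$g{\left(h,z \right)} = 6 + h$
$Q{\left(f,c \right)} = 9 c$
$\frac{\left(g{\left(-4,-8 \right)} - Q{\left(-10,\left(-4\right) 6 \right)}\right) O + 328}{11591} = \frac{\left(\left(6 - 4\right) - 9 \left(\left(-4\right) 6\right)\right) \left(-30\right) + 328}{11591} = \left(\left(2 - 9 \left(-24\right)\right) \left(-30\right) + 328\right) \frac{1}{11591} = \left(\left(2 - -216\right) \left(-30\right) + 328\right) \frac{1}{11591} = \left(\left(2 + 216\right) \left(-30\right) + 328\right) \frac{1}{11591} = \left(218 \left(-30\right) + 328\right) \frac{1}{11591} = \left(-6540 + 328\right) \frac{1}{11591} = \left(-6212\right) \frac{1}{11591} = - \frac{6212}{11591}$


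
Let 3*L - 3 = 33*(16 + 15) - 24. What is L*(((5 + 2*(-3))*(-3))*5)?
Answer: 5010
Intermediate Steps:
L = 334 (L = 1 + (33*(16 + 15) - 24)/3 = 1 + (33*31 - 24)/3 = 1 + (1023 - 24)/3 = 1 + (⅓)*999 = 1 + 333 = 334)
L*(((5 + 2*(-3))*(-3))*5) = 334*(((5 + 2*(-3))*(-3))*5) = 334*(((5 - 6)*(-3))*5) = 334*(-1*(-3)*5) = 334*(3*5) = 334*15 = 5010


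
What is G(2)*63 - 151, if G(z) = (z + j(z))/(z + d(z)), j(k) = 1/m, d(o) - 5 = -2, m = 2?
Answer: -239/2 ≈ -119.50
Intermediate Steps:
d(o) = 3 (d(o) = 5 - 2 = 3)
j(k) = ½ (j(k) = 1/2 = ½)
G(z) = (½ + z)/(3 + z) (G(z) = (z + ½)/(z + 3) = (½ + z)/(3 + z))
G(2)*63 - 151 = ((½ + 2)/(3 + 2))*63 - 151 = ((5/2)/5)*63 - 151 = ((⅕)*(5/2))*63 - 151 = (½)*63 - 151 = 63/2 - 151 = -239/2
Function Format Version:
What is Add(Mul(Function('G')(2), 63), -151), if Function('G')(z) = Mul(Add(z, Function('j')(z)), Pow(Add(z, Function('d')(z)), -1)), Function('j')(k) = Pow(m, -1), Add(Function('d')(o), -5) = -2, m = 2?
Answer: Rational(-239, 2) ≈ -119.50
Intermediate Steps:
Function('d')(o) = 3 (Function('d')(o) = Add(5, -2) = 3)
Function('j')(k) = Rational(1, 2) (Function('j')(k) = Pow(2, -1) = Rational(1, 2))
Function('G')(z) = Mul(Pow(Add(3, z), -1), Add(Rational(1, 2), z)) (Function('G')(z) = Mul(Add(z, Rational(1, 2)), Pow(Add(z, 3), -1)) = Mul(Add(Rational(1, 2), z), Pow(Add(3, z), -1)) = Mul(Pow(Add(3, z), -1), Add(Rational(1, 2), z)))
Add(Mul(Function('G')(2), 63), -151) = Add(Mul(Mul(Pow(Add(3, 2), -1), Add(Rational(1, 2), 2)), 63), -151) = Add(Mul(Mul(Pow(5, -1), Rational(5, 2)), 63), -151) = Add(Mul(Mul(Rational(1, 5), Rational(5, 2)), 63), -151) = Add(Mul(Rational(1, 2), 63), -151) = Add(Rational(63, 2), -151) = Rational(-239, 2)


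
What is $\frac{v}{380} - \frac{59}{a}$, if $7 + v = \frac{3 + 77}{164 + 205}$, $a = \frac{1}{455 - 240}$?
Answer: $- \frac{1778693203}{140220} \approx -12685.0$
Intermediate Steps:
$a = \frac{1}{215} \approx 0.0046512$
$v = - \frac{2503}{369}$ ($v = -7 + \frac{3 + 77}{164 + 205} = -7 + \frac{80}{369} = - \frac{2503}{369} \approx -6.7832$)
$\frac{v}{380} - \frac{59}{a} = - \frac{2503}{369 \cdot 380} - 59 \frac{1}{\frac{1}{215}} = \left(- \frac{2503}{369}\right) \frac{1}{380} - 12685 = - \frac{2503}{140220} - 12685 = - \frac{1778693203}{140220}$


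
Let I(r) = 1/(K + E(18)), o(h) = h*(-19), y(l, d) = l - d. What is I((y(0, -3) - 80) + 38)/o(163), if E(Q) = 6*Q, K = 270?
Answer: -1/1170666 ≈ -8.5421e-7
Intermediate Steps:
o(h) = -19*h
I(r) = 1/378 (I(r) = 1/(270 + 6*18) = 1/(270 + 108) = 1/378)
I((y(0, -3) - 80) + 38)/o(163) = 1/(378*((-19*163))) = (1/378)/(-3097) = (1/378)*(-1/3097) = -1/1170666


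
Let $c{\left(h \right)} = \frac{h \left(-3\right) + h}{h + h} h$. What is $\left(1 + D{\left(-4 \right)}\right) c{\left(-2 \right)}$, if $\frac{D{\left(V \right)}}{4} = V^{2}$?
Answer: $130$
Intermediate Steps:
$c{\left(h \right)} = - h$ ($c{\left(h \right)} = \frac{- 3 h + h}{2 h} h = - 2 h \frac{1}{2 h} h = - h$)
$D{\left(V \right)} = 4 V^{2}$
$\left(1 + D{\left(-4 \right)}\right) c{\left(-2 \right)} = \left(1 + 4 \left(-4\right)^{2}\right) \left(\left(-1\right) \left(-2\right)\right) = \left(1 + 4 \cdot 16\right) 2 = \left(1 + 64\right) 2 = 65 \cdot 2 = 130$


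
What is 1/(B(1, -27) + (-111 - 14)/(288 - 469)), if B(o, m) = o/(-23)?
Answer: 4163/2694 ≈ 1.5453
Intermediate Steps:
B(o, m) = -o/23 (B(o, m) = o*(-1/23) = -o/23)
1/(B(1, -27) + (-111 - 14)/(288 - 469)) = 1/(-1/23*1 + (-111 - 14)/(288 - 469)) = 1/(-1/23 - 125/(-181)) = 1/(-1/23 - 125*(-1/181)) = 1/(-1/23 + 125/181) = 1/(2694/4163) = 4163/2694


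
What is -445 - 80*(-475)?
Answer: 37555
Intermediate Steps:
-445 - 80*(-475) = -445 + 38000 = 37555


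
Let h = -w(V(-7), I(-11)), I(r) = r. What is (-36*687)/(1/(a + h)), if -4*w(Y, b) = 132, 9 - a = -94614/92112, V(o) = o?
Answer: -4084199199/3838 ≈ -1.0641e+6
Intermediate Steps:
a = 153937/15352 (a = 9 - (-94614)/92112 = 9 - 1*(-15769/15352) = 9 + 15769/15352 = 153937/15352 ≈ 10.027)
w(Y, b) = -33 (w(Y, b) = -1/4*132 = -33)
h = 33 (h = -1*(-33) = 33)
(-36*687)/(1/(a + h)) = (-36*687)/(1/(153937/15352 + 33)) = -24732/(1/(660553/15352)) = -24732/15352/660553 = -24732*660553/15352 = -4084199199/3838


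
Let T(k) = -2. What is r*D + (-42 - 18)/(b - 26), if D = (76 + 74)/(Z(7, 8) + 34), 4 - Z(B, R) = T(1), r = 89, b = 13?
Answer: 17595/52 ≈ 338.37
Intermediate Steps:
Z(B, R) = 6 (Z(B, R) = 4 - 1*(-2) = 4 + 2 = 6)
D = 15/4 (D = (76 + 74)/(6 + 34) = 150/40 = 150*(1/40) = 15/4 ≈ 3.7500)
r*D + (-42 - 18)/(b - 26) = 89*(15/4) + (-42 - 18)/(13 - 26) = 1335/4 - 60/(-13) = 1335/4 - 60*(-1/13) = 1335/4 + 60/13 = 17595/52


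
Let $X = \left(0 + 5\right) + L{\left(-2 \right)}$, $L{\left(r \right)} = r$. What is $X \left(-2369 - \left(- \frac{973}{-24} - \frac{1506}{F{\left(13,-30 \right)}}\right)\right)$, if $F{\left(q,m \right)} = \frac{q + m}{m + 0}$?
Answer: $\frac{101227}{136} \approx 744.32$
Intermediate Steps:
$F{\left(q,m \right)} = \frac{m + q}{m}$
$X = 3$ ($X = \left(0 + 5\right) - 2 = 5 - 2 = 3$)
$X \left(-2369 - \left(- \frac{973}{-24} - \frac{1506}{F{\left(13,-30 \right)}}\right)\right) = 3 \left(-2369 - \left(- \frac{973}{-24} - \frac{1506}{\frac{1}{-30} \left(-30 + 13\right)}\right)\right) = 3 \left(-2369 - \left(\left(-973\right) \left(- \frac{1}{24}\right) - \frac{1506}{\left(- \frac{1}{30}\right) \left(-17\right)}\right)\right) = 3 \left(-2369 - \left(\frac{973}{24} - \frac{1506}{\frac{17}{30}}\right)\right) = 3 \left(-2369 - \left(\frac{973}{24} - \frac{45180}{17}\right)\right) = 3 \left(-2369 - - \frac{1067779}{408}\right) = 3 \left(-2369 + \frac{1067779}{408}\right) = 3 \cdot \frac{101227}{408} = \frac{101227}{136}$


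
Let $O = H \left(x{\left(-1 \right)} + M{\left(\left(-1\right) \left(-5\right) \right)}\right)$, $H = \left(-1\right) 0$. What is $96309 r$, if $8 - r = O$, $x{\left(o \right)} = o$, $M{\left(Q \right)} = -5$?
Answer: $770472$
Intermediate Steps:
$H = 0$
$O = 0$ ($O = 0 \left(-1 - 5\right) = 0 \left(-6\right) = 0$)
$r = 8$ ($r = 8 - 0 = 8 + 0 = 8$)
$96309 r = 96309 \cdot 8 = 770472$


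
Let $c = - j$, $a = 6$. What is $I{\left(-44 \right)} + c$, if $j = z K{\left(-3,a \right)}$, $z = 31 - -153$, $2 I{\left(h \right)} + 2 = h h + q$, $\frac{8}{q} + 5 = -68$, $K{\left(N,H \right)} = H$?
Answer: $- \frac{10005}{73} \approx -137.05$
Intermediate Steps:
$q = - \frac{8}{73}$ ($q = \frac{8}{-5 - 68} = \frac{8}{-73} = 8 \left(- \frac{1}{73}\right) = - \frac{8}{73} \approx -0.10959$)
$I{\left(h \right)} = - \frac{77}{73} + \frac{h^{2}}{2}$ ($I{\left(h \right)} = -1 + \frac{h h - \frac{8}{73}}{2} = -1 + \frac{h^{2} - \frac{8}{73}}{2} = -1 + \frac{- \frac{8}{73} + h^{2}}{2} = -1 + \left(- \frac{4}{73} + \frac{h^{2}}{2}\right) = - \frac{77}{73} + \frac{h^{2}}{2}$)
$z = 184$ ($z = 31 + 153 = 184$)
$j = 1104$ ($j = 184 \cdot 6 = 1104$)
$c = -1104$ ($c = \left(-1\right) 1104 = -1104$)
$I{\left(-44 \right)} + c = \left(- \frac{77}{73} + \frac{\left(-44\right)^{2}}{2}\right) - 1104 = \left(- \frac{77}{73} + \frac{1}{2} \cdot 1936\right) - 1104 = \left(- \frac{77}{73} + 968\right) - 1104 = \frac{70587}{73} - 1104 = - \frac{10005}{73}$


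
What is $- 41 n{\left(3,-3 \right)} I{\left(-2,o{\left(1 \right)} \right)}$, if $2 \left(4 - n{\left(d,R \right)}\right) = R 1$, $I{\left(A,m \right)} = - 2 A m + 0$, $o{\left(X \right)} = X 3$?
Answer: $-2706$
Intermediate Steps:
$o{\left(X \right)} = 3 X$
$I{\left(A,m \right)} = - 2 A m$ ($I{\left(A,m \right)} = - 2 A m + 0 = - 2 A m$)
$n{\left(d,R \right)} = 4 - \frac{R}{2}$ ($n{\left(d,R \right)} = 4 - \frac{R 1}{2} = 4 - \frac{R}{2}$)
$- 41 n{\left(3,-3 \right)} I{\left(-2,o{\left(1 \right)} \right)} = - 41 \left(4 - - \frac{3}{2}\right) \left(\left(-2\right) \left(-2\right) 3 \cdot 1\right) = - 41 \left(4 + \frac{3}{2}\right) \left(\left(-2\right) \left(-2\right) 3\right) = \left(-41\right) \frac{11}{2} \cdot 12 = \left(- \frac{451}{2}\right) 12 = -2706$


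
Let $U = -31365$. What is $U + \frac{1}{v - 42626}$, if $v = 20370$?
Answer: $- \frac{698059441}{22256} \approx -31365.0$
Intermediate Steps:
$U + \frac{1}{v - 42626} = -31365 + \frac{1}{20370 - 42626} = -31365 + \frac{1}{-22256} = -31365 - \frac{1}{22256} = - \frac{698059441}{22256}$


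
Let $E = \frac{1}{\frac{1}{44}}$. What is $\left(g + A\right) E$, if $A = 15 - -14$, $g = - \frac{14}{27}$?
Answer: $\frac{33836}{27} \approx 1253.2$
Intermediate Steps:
$g = - \frac{14}{27}$ ($g = \left(-14\right) \frac{1}{27} = - \frac{14}{27} \approx -0.51852$)
$E = 44$ ($E = \frac{1}{\frac{1}{44}} = 44$)
$A = 29$ ($A = 15 + 14 = 29$)
$\left(g + A\right) E = \left(- \frac{14}{27} + 29\right) 44 = \frac{769}{27} \cdot 44 = \frac{33836}{27}$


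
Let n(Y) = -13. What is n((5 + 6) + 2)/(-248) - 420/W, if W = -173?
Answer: 106409/42904 ≈ 2.4802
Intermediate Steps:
n((5 + 6) + 2)/(-248) - 420/W = -13/(-248) - 420/(-173) = -13*(-1/248) - 420*(-1/173) = 13/248 + 420/173 = 106409/42904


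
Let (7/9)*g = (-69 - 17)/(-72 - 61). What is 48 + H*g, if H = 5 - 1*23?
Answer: 30756/931 ≈ 33.035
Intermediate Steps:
H = -18 (H = 5 - 23 = -18)
g = 774/931 (g = 9*((-69 - 17)/(-72 - 61))/7 = 9*(-86/(-133))/7 = 9*(-86*(-1/133))/7 = (9/7)*(86/133) = 774/931 ≈ 0.83136)
48 + H*g = 48 - 18*774/931 = 48 - 13932/931 = 30756/931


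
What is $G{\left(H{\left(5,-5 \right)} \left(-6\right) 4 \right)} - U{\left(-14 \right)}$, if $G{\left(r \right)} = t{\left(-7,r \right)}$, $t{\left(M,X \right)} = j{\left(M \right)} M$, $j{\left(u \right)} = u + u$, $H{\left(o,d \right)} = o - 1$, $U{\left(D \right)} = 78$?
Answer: $20$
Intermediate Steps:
$H{\left(o,d \right)} = -1 + o$
$j{\left(u \right)} = 2 u$
$t{\left(M,X \right)} = 2 M^{2}$ ($t{\left(M,X \right)} = 2 M M = 2 M^{2}$)
$G{\left(r \right)} = 98$ ($G{\left(r \right)} = 2 \left(-7\right)^{2} = 2 \cdot 49 = 98$)
$G{\left(H{\left(5,-5 \right)} \left(-6\right) 4 \right)} - U{\left(-14 \right)} = 98 - 78 = 20$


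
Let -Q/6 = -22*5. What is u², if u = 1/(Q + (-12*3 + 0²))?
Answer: 1/389376 ≈ 2.5682e-6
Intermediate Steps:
Q = 660 (Q = -(-132)*5 = -6*(-110) = 660)
u = 1/624 (u = 1/(660 + (-12*3 + 0²)) = 1/(660 + (-36 + 0)) = 1/(660 - 36) = 1/624 ≈ 0.0016026)
u² = (1/624)² = 1/389376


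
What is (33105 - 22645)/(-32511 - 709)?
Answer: -523/1661 ≈ -0.31487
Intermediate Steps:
(33105 - 22645)/(-32511 - 709) = 10460/(-33220) = 10460*(-1/33220) = -523/1661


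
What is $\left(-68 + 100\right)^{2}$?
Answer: $1024$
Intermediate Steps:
$\left(-68 + 100\right)^{2} = 32^{2} = 1024$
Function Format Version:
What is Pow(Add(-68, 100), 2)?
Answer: 1024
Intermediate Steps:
Pow(Add(-68, 100), 2) = Pow(32, 2) = 1024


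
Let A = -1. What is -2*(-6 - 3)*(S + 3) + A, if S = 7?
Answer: 179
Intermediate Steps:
-2*(-6 - 3)*(S + 3) + A = -2*(-6 - 3)*(7 + 3) - 1 = -(-18)*10 - 1 = -2*(-90) - 1 = 180 - 1 = 179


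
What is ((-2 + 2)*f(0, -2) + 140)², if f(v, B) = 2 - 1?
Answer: 19600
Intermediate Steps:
f(v, B) = 1
((-2 + 2)*f(0, -2) + 140)² = ((-2 + 2)*1 + 140)² = (0*1 + 140)² = (0 + 140)² = 140² = 19600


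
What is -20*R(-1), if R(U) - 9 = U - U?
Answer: -180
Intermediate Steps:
R(U) = 9 (R(U) = 9 + (U - U) = 9 + 0 = 9)
-20*R(-1) = -20*9 = -180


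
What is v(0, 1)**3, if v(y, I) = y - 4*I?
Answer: -64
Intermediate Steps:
v(0, 1)**3 = (0 - 4*1)**3 = (0 - 4)**3 = (-4)**3 = -64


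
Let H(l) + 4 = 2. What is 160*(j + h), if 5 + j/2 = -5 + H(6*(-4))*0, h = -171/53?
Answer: -196960/53 ≈ -3716.2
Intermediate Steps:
H(l) = -2 (H(l) = -4 + 2 = -2)
h = -171/53 (h = -171*1/53 = -171/53 ≈ -3.2264)
j = -20 (j = -10 + 2*(-5 - 2*0) = -10 + 2*(-5 + 0) = -10 + 2*(-5) = -10 - 10 = -20)
160*(j + h) = 160*(-20 - 171/53) = 160*(-1231/53) = -196960/53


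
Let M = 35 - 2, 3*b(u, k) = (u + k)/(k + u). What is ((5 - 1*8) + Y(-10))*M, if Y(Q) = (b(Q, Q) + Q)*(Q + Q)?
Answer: 6281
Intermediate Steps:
b(u, k) = 1/3 (b(u, k) = ((u + k)/(k + u))/3 = ((k + u)/(k + u))/3 = (1/3)*1 = 1/3)
Y(Q) = 2*Q*(1/3 + Q) (Y(Q) = (1/3 + Q)*(Q + Q) = (1/3 + Q)*(2*Q) = 2*Q*(1/3 + Q))
M = 33
((5 - 1*8) + Y(-10))*M = ((5 - 1*8) + (2/3)*(-10)*(1 + 3*(-10)))*33 = ((5 - 8) + (2/3)*(-10)*(1 - 30))*33 = (-3 + (2/3)*(-10)*(-29))*33 = (-3 + 580/3)*33 = (571/3)*33 = 6281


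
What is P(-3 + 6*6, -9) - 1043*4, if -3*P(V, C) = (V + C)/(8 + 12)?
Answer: -20862/5 ≈ -4172.4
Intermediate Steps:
P(V, C) = -C/60 - V/60 (P(V, C) = -(V + C)/(3*(8 + 12)) = -(C + V)/(3*20) = -(C/20 + V/20)/3 = -C/60 - V/60)
P(-3 + 6*6, -9) - 1043*4 = (-1/60*(-9) - (-3 + 6*6)/60) - 1043*4 = (3/20 - (-3 + 36)/60) - 4172 = (3/20 - 1/60*33) - 4172 = (3/20 - 11/20) - 4172 = -⅖ - 4172 = -20862/5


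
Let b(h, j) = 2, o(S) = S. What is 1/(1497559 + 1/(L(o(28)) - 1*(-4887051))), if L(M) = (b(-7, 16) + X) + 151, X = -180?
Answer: 4887024/7318606774417 ≈ 6.6775e-7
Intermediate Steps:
L(M) = -27 (L(M) = (2 - 180) + 151 = -178 + 151 = -27)
1/(1497559 + 1/(L(o(28)) - 1*(-4887051))) = 1/(1497559 + 1/(-27 - 1*(-4887051))) = 1/(1497559 + 1/(-27 + 4887051)) = 1/(1497559 + 1/4887024) = 1/(7318606774417/4887024) = 4887024/7318606774417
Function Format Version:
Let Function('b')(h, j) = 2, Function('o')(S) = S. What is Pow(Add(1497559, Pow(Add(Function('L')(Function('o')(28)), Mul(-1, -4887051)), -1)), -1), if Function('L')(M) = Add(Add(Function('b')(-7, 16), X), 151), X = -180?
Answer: Rational(4887024, 7318606774417) ≈ 6.6775e-7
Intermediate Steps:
Function('L')(M) = -27 (Function('L')(M) = Add(Add(2, -180), 151) = Add(-178, 151) = -27)
Pow(Add(1497559, Pow(Add(Function('L')(Function('o')(28)), Mul(-1, -4887051)), -1)), -1) = Pow(Add(1497559, Pow(Add(-27, Mul(-1, -4887051)), -1)), -1) = Pow(Add(1497559, Pow(Add(-27, 4887051), -1)), -1) = Pow(Add(1497559, Pow(4887024, -1)), -1) = Pow(Add(1497559, Rational(1, 4887024)), -1) = Pow(Rational(7318606774417, 4887024), -1) = Rational(4887024, 7318606774417)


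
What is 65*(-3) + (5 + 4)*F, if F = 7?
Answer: -132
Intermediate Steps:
65*(-3) + (5 + 4)*F = 65*(-3) + (5 + 4)*7 = -195 + 9*7 = -195 + 63 = -132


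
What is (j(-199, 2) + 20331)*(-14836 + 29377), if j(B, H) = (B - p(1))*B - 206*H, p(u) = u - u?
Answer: 865480320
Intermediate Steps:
p(u) = 0
j(B, H) = B² - 206*H (j(B, H) = (B - 1*0)*B - 206*H = (B + 0)*B - 206*H = B*B - 206*H = B² - 206*H)
(j(-199, 2) + 20331)*(-14836 + 29377) = (((-199)² - 206*2) + 20331)*(-14836 + 29377) = ((39601 - 412) + 20331)*14541 = (39189 + 20331)*14541 = 59520*14541 = 865480320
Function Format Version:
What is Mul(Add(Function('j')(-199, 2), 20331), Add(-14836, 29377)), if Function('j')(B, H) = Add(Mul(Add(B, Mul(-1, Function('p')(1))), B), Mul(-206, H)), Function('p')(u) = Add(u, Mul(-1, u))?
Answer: 865480320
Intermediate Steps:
Function('p')(u) = 0
Function('j')(B, H) = Add(Pow(B, 2), Mul(-206, H)) (Function('j')(B, H) = Add(Mul(Add(B, Mul(-1, 0)), B), Mul(-206, H)) = Add(Mul(Add(B, 0), B), Mul(-206, H)) = Add(Mul(B, B), Mul(-206, H)) = Add(Pow(B, 2), Mul(-206, H)))
Mul(Add(Function('j')(-199, 2), 20331), Add(-14836, 29377)) = Mul(Add(Add(Pow(-199, 2), Mul(-206, 2)), 20331), Add(-14836, 29377)) = Mul(Add(Add(39601, -412), 20331), 14541) = Mul(Add(39189, 20331), 14541) = Mul(59520, 14541) = 865480320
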